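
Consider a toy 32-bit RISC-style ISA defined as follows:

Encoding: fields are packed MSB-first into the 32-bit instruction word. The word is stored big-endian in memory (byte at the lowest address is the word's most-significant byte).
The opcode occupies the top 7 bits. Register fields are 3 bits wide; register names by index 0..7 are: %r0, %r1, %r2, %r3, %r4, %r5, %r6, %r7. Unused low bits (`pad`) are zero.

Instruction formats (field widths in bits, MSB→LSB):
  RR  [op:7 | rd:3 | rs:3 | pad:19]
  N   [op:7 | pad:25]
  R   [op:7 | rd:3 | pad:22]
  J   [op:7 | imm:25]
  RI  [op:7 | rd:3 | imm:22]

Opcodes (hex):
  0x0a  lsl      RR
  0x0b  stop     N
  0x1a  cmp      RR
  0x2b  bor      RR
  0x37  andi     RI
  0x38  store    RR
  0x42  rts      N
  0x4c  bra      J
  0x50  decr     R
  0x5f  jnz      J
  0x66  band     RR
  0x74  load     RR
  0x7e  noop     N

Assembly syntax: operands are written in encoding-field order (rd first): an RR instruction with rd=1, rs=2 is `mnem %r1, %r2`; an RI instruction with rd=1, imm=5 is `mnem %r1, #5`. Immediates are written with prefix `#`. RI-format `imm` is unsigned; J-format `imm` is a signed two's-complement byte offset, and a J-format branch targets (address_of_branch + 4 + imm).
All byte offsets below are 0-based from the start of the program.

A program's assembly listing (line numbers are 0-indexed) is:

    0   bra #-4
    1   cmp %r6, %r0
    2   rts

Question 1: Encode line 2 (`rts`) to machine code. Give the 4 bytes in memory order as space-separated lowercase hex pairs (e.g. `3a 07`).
line 2 (rts): pack op=0x42:7|pad=0:25 = 0x84000000; big→ 84 00 00 00

84 00 00 00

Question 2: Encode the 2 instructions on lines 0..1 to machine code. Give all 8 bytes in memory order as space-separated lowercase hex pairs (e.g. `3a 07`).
99 ff ff fc 35 80 00 00

L0: bra op=0x4c:7|imm=-4:25 ⇒ 0x99fffffc ⇒ big 99 ff ff fc
L1: cmp op=0x1a:7|rd=6:3|rs=0:3|pad=0:19 ⇒ 0x35800000 ⇒ big 35 80 00 00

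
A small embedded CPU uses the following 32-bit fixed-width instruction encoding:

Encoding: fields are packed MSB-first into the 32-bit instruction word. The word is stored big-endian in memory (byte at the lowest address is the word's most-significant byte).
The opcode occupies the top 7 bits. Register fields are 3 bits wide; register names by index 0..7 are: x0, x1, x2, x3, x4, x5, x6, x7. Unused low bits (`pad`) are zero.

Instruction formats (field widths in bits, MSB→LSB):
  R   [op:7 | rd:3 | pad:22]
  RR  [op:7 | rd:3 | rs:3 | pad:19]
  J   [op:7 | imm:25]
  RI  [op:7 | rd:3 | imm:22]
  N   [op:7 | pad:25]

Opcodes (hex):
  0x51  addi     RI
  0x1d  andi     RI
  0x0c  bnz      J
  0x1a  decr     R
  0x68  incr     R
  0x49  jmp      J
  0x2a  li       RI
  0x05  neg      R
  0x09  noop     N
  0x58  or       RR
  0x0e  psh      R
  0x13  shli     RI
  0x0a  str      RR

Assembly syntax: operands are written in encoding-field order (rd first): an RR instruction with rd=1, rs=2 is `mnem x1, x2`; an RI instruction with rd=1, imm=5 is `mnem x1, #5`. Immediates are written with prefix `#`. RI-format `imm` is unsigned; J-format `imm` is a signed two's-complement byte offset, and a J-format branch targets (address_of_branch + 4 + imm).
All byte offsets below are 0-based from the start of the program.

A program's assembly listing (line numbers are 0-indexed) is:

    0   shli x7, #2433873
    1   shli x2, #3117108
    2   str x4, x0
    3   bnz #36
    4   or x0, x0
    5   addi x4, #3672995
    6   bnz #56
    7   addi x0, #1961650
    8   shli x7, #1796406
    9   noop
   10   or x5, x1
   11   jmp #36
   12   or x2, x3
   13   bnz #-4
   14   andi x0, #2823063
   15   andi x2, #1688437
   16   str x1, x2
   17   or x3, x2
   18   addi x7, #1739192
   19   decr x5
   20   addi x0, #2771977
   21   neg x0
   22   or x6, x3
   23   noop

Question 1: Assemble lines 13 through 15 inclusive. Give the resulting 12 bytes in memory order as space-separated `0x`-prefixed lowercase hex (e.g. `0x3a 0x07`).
line 13 (bnz): pack op=0xc:7|imm=-4:25 = 0x19fffffc; big→ 19 ff ff fc
line 14 (andi): pack op=0x1d:7|rd=0:3|imm=2823063:22 = 0x3a2b1397; big→ 3a 2b 13 97
line 15 (andi): pack op=0x1d:7|rd=2:3|imm=1688437:22 = 0x3a99c375; big→ 3a 99 c3 75

0x19 0xff 0xff 0xfc 0x3a 0x2b 0x13 0x97 0x3a 0x99 0xc3 0x75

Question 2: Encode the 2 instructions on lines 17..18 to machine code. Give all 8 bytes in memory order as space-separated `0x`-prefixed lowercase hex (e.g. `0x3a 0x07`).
17. or fields op=0x58:7|rd=3:3|rs=2:3|pad=0:19 → word b0d00000h → b0 d0 00 00
18. addi fields op=0x51:7|rd=7:3|imm=1739192:22 → word a3da89b8h → a3 da 89 b8

0xb0 0xd0 0x00 0x00 0xa3 0xda 0x89 0xb8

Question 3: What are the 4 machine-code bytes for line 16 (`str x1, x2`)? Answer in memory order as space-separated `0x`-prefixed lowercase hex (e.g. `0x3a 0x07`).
line 16 (str): pack op=0xa:7|rd=1:3|rs=2:3|pad=0:19 = 0x14500000; big→ 14 50 00 00

0x14 0x50 0x00 0x00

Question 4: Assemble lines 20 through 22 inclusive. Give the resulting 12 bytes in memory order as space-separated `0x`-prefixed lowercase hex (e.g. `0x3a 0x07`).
line 20 (addi): pack op=0x51:7|rd=0:3|imm=2771977:22 = 0xa22a4c09; big→ a2 2a 4c 09
line 21 (neg): pack op=0x5:7|rd=0:3|pad=0:22 = 0x0a000000; big→ 0a 00 00 00
line 22 (or): pack op=0x58:7|rd=6:3|rs=3:3|pad=0:19 = 0xb1980000; big→ b1 98 00 00

0xa2 0x2a 0x4c 0x09 0x0a 0x00 0x00 0x00 0xb1 0x98 0x00 0x00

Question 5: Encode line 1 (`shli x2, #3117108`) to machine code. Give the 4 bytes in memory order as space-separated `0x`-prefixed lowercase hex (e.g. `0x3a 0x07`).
0x26 0xaf 0x90 0x34

1. shli fields op=0x13:7|rd=2:3|imm=3117108:22 → word 26af9034h → 26 af 90 34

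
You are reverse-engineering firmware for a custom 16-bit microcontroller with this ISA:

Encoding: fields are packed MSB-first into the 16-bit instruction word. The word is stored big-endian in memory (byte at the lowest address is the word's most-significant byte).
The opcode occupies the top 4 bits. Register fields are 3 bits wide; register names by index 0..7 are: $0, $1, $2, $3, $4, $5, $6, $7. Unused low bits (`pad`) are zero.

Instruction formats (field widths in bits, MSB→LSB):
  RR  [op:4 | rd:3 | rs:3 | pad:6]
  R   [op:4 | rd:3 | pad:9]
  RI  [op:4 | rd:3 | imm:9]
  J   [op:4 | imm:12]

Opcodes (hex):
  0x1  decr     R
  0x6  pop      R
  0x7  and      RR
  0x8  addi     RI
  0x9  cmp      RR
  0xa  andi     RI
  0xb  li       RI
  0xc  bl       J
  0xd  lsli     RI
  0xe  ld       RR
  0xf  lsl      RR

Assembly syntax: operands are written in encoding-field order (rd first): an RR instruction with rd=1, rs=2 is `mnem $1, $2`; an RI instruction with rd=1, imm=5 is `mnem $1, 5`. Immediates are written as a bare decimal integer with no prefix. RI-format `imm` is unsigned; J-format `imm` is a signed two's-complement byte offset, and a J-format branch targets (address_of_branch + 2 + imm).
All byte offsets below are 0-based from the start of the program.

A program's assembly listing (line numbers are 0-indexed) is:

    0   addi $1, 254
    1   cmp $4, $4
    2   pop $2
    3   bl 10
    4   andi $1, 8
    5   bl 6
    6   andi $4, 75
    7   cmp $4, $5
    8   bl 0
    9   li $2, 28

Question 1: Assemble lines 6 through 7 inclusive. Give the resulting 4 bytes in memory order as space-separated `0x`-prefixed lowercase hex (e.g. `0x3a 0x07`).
0xa8 0x4b 0x99 0x40

6. andi fields op=0xa:4|rd=4:3|imm=75:9 → word a84bh → a8 4b
7. cmp fields op=0x9:4|rd=4:3|rs=5:3|pad=0:6 → word 9940h → 99 40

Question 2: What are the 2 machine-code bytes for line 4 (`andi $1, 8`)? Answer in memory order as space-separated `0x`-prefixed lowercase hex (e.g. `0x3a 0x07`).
0xa2 0x08

4. andi fields op=0xa:4|rd=1:3|imm=8:9 → word a208h → a2 08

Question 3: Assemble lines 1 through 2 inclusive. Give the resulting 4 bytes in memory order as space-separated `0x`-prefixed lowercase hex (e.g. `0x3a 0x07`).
0x99 0x00 0x64 0x00

L1: cmp op=0x9:4|rd=4:3|rs=4:3|pad=0:6 ⇒ 0x9900 ⇒ big 99 00
L2: pop op=0x6:4|rd=2:3|pad=0:9 ⇒ 0x6400 ⇒ big 64 00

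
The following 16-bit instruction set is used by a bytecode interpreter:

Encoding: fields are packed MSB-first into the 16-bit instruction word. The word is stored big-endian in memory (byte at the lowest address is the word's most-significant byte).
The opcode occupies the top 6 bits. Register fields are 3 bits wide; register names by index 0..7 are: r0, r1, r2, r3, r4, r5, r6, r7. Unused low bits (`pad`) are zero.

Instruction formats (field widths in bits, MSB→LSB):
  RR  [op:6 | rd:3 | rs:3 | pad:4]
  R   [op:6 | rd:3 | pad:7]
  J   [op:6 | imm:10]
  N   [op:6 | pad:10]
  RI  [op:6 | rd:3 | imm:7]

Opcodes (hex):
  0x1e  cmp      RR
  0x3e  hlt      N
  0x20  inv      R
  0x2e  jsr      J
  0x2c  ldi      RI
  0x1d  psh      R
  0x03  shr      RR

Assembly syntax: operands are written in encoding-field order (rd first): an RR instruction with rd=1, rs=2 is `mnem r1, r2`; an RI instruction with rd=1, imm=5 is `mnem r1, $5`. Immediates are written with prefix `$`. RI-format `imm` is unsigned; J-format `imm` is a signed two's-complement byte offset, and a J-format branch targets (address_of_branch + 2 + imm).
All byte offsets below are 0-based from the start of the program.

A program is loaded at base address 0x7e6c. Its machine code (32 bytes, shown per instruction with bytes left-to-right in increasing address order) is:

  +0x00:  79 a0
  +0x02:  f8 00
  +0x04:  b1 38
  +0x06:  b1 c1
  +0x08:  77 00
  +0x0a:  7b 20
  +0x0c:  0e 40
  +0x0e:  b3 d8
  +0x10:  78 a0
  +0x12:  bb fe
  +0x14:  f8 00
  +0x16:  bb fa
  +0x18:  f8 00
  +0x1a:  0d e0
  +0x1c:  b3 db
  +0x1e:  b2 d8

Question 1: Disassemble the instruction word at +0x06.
+0x06: b1 c1 ⇒ word 0xb1c1 (big)
  opcode bits[15:10]=0x2c: ldi/RI
  rd: (w>>7)&0x7=0x3 → r3
  imm: (w>>0)&0x7f=0x41 → $65

ldi r3, $65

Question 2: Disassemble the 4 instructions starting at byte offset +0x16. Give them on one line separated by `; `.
jsr $-6; hlt; shr r3, r6; ldi r7, $91

@+16  big-endian(bb fa) = 0xbbfa
  top 6b → 0x2e → jsr [J]
  [9:0] imm=1018 (s10→-6) = $-6
@+18  big-endian(f8 00) = 0xf800
  top 6b → 0x3e → hlt [N]
@+1a  big-endian(0d e0) = 0x0de0
  top 6b → 0x3 → shr [RR]
  [9:7] rd=3 = r3
  [6:4] rs=6 = r6
@+1c  big-endian(b3 db) = 0xb3db
  top 6b → 0x2c → ldi [RI]
  [9:7] rd=7 = r7
  [6:0] imm=91 = $91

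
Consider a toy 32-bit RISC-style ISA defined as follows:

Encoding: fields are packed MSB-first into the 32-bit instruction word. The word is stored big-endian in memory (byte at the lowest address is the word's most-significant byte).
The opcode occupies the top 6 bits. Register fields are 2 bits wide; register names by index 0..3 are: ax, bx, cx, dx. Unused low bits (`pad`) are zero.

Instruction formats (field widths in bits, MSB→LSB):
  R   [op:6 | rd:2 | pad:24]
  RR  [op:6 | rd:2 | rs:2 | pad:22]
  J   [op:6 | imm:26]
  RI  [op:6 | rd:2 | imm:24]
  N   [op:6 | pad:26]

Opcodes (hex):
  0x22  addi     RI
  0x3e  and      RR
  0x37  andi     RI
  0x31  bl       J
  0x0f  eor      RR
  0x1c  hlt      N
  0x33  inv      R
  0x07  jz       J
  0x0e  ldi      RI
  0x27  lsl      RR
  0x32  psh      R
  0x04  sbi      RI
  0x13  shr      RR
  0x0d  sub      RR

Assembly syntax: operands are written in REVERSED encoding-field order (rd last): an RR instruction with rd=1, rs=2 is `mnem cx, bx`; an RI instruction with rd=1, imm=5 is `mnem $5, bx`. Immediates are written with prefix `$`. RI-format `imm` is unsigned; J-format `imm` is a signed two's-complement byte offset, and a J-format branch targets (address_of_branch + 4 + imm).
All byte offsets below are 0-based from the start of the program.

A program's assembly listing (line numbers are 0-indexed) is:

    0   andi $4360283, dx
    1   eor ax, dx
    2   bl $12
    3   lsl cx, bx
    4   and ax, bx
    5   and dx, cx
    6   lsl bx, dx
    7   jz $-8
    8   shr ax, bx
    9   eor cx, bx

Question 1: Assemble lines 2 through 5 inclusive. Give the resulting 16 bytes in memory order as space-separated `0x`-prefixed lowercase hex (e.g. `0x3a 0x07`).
0xc4 0x00 0x00 0x0c 0x9d 0x80 0x00 0x00 0xf9 0x00 0x00 0x00 0xfa 0xc0 0x00 0x00

2. bl fields op=0x31:6|imm=12:26 → word c400000ch → c4 00 00 0c
3. lsl fields op=0x27:6|rd=1:2|rs=2:2|pad=0:22 → word 9d800000h → 9d 80 00 00
4. and fields op=0x3e:6|rd=1:2|rs=0:2|pad=0:22 → word f9000000h → f9 00 00 00
5. and fields op=0x3e:6|rd=2:2|rs=3:2|pad=0:22 → word fac00000h → fa c0 00 00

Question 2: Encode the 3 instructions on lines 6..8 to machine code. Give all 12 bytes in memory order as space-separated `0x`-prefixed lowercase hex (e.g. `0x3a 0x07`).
0x9f 0x40 0x00 0x00 0x1f 0xff 0xff 0xf8 0x4d 0x00 0x00 0x00

line 6 (lsl): pack op=0x27:6|rd=3:2|rs=1:2|pad=0:22 = 0x9f400000; big→ 9f 40 00 00
line 7 (jz): pack op=0x7:6|imm=-8:26 = 0x1ffffff8; big→ 1f ff ff f8
line 8 (shr): pack op=0x13:6|rd=1:2|rs=0:2|pad=0:22 = 0x4d000000; big→ 4d 00 00 00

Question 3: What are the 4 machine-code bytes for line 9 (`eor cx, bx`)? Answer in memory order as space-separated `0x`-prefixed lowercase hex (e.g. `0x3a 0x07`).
9. eor fields op=0xf:6|rd=1:2|rs=2:2|pad=0:22 → word 3d800000h → 3d 80 00 00

0x3d 0x80 0x00 0x00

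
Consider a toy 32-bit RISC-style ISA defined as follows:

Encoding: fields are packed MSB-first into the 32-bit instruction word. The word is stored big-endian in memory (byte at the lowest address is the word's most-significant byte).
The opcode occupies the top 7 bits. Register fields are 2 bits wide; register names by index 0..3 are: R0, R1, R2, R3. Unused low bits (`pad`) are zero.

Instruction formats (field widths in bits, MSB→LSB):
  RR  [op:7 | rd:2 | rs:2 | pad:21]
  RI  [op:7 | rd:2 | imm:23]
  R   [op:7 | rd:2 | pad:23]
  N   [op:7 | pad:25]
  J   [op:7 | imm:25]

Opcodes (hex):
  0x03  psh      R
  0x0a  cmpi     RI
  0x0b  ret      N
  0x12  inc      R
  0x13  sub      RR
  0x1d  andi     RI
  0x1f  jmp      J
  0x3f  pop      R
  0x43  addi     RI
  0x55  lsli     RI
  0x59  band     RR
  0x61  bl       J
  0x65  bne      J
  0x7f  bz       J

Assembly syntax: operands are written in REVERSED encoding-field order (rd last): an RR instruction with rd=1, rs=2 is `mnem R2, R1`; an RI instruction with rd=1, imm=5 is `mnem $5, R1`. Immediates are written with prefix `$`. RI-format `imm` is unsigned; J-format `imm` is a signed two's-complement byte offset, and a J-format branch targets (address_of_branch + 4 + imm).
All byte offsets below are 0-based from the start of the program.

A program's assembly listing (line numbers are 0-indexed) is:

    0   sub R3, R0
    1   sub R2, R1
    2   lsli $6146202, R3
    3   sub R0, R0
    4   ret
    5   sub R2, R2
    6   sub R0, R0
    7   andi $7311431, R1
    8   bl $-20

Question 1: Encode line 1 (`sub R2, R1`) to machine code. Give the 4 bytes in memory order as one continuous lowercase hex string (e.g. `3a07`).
line 1 (sub): pack op=0x13:7|rd=1:2|rs=2:2|pad=0:21 = 0x26c00000; big→ 26 c0 00 00

26c00000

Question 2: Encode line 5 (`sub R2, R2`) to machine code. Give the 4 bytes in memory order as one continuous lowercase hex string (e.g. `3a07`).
27400000

L5: sub op=0x13:7|rd=2:2|rs=2:2|pad=0:21 ⇒ 0x27400000 ⇒ big 27 40 00 00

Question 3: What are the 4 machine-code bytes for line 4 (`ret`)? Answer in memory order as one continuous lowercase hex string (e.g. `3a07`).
line 4 (ret): pack op=0xb:7|pad=0:25 = 0x16000000; big→ 16 00 00 00

16000000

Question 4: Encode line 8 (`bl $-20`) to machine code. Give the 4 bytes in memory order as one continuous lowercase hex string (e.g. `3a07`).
c3ffffec

L8: bl op=0x61:7|imm=-20:25 ⇒ 0xc3ffffec ⇒ big c3 ff ff ec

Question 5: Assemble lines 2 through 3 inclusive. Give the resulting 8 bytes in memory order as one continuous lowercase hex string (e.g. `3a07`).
line 2 (lsli): pack op=0x55:7|rd=3:2|imm=6146202:23 = 0xabddc89a; big→ ab dd c8 9a
line 3 (sub): pack op=0x13:7|rd=0:2|rs=0:2|pad=0:21 = 0x26000000; big→ 26 00 00 00

abddc89a26000000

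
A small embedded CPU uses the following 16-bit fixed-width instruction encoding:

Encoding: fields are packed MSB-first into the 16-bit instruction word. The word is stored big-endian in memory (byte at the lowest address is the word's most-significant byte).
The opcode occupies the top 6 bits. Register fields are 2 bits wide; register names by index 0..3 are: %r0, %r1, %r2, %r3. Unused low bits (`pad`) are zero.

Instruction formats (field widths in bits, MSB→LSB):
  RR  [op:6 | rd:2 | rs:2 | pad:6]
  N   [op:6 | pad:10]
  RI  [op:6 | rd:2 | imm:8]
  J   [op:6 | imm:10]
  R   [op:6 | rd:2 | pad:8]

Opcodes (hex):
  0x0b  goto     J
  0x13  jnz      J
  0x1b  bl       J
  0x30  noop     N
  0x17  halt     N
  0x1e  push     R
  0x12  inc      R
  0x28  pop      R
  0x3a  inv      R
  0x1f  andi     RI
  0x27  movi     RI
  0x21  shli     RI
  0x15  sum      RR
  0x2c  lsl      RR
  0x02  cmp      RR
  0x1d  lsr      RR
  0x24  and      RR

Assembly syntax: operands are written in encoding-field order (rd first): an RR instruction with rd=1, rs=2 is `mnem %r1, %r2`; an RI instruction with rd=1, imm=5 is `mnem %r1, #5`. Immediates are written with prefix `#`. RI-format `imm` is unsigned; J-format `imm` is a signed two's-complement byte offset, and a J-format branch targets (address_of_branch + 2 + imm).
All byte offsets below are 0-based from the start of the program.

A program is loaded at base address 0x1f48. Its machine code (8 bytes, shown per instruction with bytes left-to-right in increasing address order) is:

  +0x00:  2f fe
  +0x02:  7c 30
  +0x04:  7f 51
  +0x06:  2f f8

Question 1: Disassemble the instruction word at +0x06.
goto #-8

off 0x06: read 2f f8 as big → 0x2ff8
  top 6b → 0xb → goto [J]
  [9:0] imm=1016 (s10→-8) = #-8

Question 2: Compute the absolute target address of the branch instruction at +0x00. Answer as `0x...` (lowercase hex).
off 0x00: read 2f fe as big → 0x2ffe
  top 6b → 0xb → goto [J]
  [9:0] imm=1022 (s10→-2) = #-2
  target = base 0x1f48 + off 0x00 + 2 + imm -2 = 0x1f48

0x1f48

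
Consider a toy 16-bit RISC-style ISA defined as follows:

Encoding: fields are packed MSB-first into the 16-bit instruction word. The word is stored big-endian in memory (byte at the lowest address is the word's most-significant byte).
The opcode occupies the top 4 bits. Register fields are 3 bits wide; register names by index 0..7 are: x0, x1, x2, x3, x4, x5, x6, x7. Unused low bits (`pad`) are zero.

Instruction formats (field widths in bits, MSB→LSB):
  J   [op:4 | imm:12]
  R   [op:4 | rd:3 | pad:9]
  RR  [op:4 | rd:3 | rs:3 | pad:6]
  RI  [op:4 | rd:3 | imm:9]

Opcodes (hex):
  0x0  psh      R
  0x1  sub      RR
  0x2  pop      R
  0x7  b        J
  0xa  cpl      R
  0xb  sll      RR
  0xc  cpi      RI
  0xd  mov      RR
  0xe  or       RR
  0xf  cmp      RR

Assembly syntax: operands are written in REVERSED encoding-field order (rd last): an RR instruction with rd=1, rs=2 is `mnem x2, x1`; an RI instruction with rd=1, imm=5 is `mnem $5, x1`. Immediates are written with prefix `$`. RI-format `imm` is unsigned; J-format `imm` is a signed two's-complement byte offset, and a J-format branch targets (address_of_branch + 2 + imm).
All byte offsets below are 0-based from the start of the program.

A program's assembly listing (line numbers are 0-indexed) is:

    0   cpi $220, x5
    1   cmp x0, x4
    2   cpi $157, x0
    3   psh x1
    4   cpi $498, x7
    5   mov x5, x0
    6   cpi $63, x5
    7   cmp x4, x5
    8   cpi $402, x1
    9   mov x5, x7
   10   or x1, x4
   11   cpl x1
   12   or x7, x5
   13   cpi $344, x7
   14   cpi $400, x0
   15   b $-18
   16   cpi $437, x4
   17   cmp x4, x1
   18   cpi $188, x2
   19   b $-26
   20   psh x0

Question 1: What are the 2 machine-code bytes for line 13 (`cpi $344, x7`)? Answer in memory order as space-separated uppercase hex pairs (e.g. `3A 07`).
13. cpi fields op=0xc:4|rd=7:3|imm=344:9 → word cf58h → cf 58

CF 58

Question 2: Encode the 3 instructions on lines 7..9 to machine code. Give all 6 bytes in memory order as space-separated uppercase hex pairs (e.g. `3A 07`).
FB 00 C3 92 DF 40

line 7 (cmp): pack op=0xf:4|rd=5:3|rs=4:3|pad=0:6 = 0xfb00; big→ fb 00
line 8 (cpi): pack op=0xc:4|rd=1:3|imm=402:9 = 0xc392; big→ c3 92
line 9 (mov): pack op=0xd:4|rd=7:3|rs=5:3|pad=0:6 = 0xdf40; big→ df 40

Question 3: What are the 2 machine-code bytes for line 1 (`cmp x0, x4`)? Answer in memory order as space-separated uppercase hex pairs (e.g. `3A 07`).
line 1 (cmp): pack op=0xf:4|rd=4:3|rs=0:3|pad=0:6 = 0xf800; big→ f8 00

F8 00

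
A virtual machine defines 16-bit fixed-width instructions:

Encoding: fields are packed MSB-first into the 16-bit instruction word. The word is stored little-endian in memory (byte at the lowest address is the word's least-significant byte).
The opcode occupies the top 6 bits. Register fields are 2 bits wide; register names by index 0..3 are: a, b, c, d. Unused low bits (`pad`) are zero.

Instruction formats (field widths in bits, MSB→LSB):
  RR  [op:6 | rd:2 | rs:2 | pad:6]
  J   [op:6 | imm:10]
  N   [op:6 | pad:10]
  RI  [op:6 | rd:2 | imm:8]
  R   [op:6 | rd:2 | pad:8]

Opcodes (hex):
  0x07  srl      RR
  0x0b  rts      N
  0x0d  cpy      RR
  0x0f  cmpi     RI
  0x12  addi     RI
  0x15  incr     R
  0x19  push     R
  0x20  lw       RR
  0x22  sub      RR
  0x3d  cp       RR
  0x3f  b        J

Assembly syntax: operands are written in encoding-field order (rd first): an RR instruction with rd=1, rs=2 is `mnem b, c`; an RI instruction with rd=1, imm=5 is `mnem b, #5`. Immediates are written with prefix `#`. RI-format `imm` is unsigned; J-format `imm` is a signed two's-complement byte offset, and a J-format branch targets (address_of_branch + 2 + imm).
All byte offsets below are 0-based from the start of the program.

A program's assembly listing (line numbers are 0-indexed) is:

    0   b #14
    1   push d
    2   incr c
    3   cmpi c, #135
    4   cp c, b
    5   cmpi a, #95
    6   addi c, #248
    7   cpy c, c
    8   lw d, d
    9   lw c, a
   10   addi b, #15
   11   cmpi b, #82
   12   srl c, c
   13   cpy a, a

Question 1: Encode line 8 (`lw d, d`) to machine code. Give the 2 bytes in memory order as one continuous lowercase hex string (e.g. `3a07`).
c083

8. lw fields op=0x20:6|rd=3:2|rs=3:2|pad=0:6 → word 83c0h → c0 83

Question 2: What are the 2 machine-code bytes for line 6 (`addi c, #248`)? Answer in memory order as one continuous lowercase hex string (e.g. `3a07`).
line 6 (addi): pack op=0x12:6|rd=2:2|imm=248:8 = 0x4af8; little→ f8 4a

f84a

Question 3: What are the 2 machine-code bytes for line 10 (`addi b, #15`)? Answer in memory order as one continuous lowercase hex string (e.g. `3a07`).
0f49

L10: addi op=0x12:6|rd=1:2|imm=15:8 ⇒ 0x490f ⇒ little 0f 49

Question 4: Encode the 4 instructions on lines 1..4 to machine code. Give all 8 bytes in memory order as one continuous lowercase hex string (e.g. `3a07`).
00670056873e40f6

1. push fields op=0x19:6|rd=3:2|pad=0:8 → word 6700h → 00 67
2. incr fields op=0x15:6|rd=2:2|pad=0:8 → word 5600h → 00 56
3. cmpi fields op=0xf:6|rd=2:2|imm=135:8 → word 3e87h → 87 3e
4. cp fields op=0x3d:6|rd=2:2|rs=1:2|pad=0:6 → word f640h → 40 f6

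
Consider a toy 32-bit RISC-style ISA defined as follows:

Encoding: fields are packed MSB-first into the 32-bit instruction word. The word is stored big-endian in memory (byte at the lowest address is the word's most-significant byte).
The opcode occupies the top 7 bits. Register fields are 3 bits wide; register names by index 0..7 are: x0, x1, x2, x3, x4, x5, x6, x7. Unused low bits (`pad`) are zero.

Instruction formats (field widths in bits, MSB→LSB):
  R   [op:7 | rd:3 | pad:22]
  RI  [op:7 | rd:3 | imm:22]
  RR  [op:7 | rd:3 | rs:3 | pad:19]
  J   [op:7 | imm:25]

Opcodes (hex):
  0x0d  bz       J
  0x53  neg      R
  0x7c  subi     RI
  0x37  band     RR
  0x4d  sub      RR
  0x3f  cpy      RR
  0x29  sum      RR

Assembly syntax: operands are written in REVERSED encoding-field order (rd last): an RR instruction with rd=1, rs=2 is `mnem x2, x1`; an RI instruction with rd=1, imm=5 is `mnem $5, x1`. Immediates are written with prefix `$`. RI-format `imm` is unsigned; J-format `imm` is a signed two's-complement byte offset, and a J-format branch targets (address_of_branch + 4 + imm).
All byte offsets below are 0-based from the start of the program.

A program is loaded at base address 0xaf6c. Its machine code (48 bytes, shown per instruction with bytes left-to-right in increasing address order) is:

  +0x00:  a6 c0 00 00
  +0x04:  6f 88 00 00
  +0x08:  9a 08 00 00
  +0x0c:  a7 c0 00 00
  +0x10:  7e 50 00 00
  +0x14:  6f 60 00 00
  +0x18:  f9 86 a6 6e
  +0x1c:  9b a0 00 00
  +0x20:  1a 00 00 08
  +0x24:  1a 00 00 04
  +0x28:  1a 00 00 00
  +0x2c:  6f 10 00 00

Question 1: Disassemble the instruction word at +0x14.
band x4, x5

off 0x14: read 6f 60 00 00 as big → 0x6f600000
  op=0x6f600000>>25=0x37 ⇒ band (RR)
  rd: (w>>22)&0x7=0x5 → x5
  rs: (w>>19)&0x7=0x4 → x4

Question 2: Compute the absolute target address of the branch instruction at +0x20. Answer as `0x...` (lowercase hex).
off 0x20: read 1a 00 00 08 as big → 0x1a000008
  opcode bits[31:25]=0xd: bz/J
  [24:0] imm=8 = $8
  target = base 0xaf6c + off 0x20 + 4 + imm 8 = 0xaf98

0xaf98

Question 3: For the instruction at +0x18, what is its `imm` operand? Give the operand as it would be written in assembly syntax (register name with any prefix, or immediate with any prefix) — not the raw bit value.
$435822

off 0x18: read f9 86 a6 6e as big → 0xf986a66e
  top 7b → 0x7c → subi [RI]
  [24:22] rd=6 = x6
  [21:0] imm=435822 = $435822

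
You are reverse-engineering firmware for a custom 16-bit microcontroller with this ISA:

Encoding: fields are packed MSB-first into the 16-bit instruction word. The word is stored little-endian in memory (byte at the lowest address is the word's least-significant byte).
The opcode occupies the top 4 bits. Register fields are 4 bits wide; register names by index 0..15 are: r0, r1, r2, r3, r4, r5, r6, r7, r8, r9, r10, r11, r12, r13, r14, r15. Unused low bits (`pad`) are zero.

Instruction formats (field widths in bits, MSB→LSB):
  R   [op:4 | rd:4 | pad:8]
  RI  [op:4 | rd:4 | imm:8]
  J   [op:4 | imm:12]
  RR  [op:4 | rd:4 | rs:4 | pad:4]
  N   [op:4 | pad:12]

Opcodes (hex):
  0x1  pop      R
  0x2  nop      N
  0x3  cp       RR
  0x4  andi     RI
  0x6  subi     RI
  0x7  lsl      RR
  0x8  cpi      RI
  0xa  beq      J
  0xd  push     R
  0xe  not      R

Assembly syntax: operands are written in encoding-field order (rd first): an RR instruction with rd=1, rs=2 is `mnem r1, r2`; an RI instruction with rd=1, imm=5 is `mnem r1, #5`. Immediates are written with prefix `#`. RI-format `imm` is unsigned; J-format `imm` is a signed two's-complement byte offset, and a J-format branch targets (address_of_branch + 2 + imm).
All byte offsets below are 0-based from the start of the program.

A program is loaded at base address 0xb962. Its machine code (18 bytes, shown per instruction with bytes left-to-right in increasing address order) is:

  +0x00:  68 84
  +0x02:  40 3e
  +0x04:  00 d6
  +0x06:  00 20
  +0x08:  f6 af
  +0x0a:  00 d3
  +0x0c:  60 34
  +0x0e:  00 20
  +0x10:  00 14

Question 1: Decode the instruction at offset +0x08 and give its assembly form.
beq #-10

@+08  little-endian(f6 af) = 0xaff6
  top 4b → 0xa → beq [J]
  imm: (w>>0)&0xfff=0xff6 (s12→-10) → #-10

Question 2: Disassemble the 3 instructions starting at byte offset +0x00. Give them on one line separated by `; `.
cpi r4, #104; cp r14, r4; push r6

[00] 68 84 → 0x8468
  opcode bits[15:12]=0x8: cpi/RI
  [11:8] rd=4 = r4
  [7:0] imm=104 = #104
[02] 40 3e → 0x3e40
  opcode bits[15:12]=0x3: cp/RR
  [11:8] rd=14 = r14
  [7:4] rs=4 = r4
[04] 00 d6 → 0xd600
  opcode bits[15:12]=0xd: push/R
  [11:8] rd=6 = r6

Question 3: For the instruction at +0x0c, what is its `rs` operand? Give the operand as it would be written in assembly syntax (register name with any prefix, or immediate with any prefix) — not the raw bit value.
r6

off 0x0c: read 60 34 as little → 0x3460
  top 4b → 0x3 → cp [RR]
  rd@[11:8]=0x4 ⇒ r4
  rs@[7:4]=0x6 ⇒ r6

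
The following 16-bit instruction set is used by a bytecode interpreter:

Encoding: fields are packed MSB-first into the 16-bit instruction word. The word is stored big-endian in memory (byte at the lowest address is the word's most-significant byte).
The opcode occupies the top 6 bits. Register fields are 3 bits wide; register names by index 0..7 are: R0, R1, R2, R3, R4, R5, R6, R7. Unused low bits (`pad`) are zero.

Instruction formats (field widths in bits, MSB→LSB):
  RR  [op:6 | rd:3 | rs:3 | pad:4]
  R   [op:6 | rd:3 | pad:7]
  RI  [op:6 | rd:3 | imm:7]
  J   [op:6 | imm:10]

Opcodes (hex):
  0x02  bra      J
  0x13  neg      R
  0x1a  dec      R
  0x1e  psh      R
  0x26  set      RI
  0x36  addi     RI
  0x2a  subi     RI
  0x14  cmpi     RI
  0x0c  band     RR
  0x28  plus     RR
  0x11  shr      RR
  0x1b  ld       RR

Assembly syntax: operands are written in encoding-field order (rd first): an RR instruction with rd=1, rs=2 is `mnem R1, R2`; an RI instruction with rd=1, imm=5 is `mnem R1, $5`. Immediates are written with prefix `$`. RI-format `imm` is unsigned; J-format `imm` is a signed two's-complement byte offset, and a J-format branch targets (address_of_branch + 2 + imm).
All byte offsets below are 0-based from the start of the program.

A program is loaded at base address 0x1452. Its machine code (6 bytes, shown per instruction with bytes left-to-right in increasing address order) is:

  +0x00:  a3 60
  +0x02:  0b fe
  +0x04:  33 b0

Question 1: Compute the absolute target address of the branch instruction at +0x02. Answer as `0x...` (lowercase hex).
0x1454

@+02  big-endian(0b fe) = 0x0bfe
  op=0x0bfe>>10=0x2 ⇒ bra (J)
  imm: (w>>0)&0x3ff=0x3fe (s10→-2) → $-2
  target = base 0x1452 + off 0x02 + 2 + imm -2 = 0x1454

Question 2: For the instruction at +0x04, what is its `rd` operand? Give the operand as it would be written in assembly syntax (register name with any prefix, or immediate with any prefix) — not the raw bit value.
@+04  big-endian(33 b0) = 0x33b0
  top 6b → 0xc → band [RR]
  rd@[9:7]=0x7 ⇒ R7
  rs@[6:4]=0x3 ⇒ R3

R7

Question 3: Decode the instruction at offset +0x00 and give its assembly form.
+0x00: a3 60 ⇒ word 0xa360 (big)
  opcode bits[15:10]=0x28: plus/RR
  [9:7] rd=6 = R6
  [6:4] rs=6 = R6

plus R6, R6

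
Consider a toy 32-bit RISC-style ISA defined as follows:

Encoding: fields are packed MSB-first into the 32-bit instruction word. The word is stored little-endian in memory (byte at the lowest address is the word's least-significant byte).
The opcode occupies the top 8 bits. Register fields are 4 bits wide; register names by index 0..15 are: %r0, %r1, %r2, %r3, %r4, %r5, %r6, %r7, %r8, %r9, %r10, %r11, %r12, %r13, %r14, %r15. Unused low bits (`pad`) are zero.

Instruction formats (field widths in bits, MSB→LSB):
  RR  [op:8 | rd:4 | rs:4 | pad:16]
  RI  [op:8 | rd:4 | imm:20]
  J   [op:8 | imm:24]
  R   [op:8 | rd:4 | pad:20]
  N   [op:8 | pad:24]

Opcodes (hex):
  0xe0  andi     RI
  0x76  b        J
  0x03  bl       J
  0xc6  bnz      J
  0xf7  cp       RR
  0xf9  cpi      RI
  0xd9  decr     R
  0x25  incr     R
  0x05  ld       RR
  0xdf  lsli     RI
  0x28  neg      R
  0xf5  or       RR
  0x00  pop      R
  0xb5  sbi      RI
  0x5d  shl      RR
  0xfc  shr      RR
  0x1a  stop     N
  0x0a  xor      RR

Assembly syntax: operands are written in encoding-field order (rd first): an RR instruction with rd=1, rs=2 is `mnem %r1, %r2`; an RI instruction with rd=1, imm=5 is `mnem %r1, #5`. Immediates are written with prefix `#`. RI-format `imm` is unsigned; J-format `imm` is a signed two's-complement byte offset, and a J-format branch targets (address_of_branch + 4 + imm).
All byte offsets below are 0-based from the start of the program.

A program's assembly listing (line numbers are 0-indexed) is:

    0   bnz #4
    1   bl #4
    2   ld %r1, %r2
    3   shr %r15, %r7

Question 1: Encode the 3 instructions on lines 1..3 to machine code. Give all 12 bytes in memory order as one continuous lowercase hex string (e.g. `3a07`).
line 1 (bl): pack op=0x3:8|imm=4:24 = 0x03000004; little→ 04 00 00 03
line 2 (ld): pack op=0x5:8|rd=1:4|rs=2:4|pad=0:16 = 0x05120000; little→ 00 00 12 05
line 3 (shr): pack op=0xfc:8|rd=15:4|rs=7:4|pad=0:16 = 0xfcf70000; little→ 00 00 f7 fc

04000003000012050000f7fc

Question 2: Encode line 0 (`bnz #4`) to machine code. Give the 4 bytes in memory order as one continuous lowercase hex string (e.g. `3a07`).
040000c6

L0: bnz op=0xc6:8|imm=4:24 ⇒ 0xc6000004 ⇒ little 04 00 00 c6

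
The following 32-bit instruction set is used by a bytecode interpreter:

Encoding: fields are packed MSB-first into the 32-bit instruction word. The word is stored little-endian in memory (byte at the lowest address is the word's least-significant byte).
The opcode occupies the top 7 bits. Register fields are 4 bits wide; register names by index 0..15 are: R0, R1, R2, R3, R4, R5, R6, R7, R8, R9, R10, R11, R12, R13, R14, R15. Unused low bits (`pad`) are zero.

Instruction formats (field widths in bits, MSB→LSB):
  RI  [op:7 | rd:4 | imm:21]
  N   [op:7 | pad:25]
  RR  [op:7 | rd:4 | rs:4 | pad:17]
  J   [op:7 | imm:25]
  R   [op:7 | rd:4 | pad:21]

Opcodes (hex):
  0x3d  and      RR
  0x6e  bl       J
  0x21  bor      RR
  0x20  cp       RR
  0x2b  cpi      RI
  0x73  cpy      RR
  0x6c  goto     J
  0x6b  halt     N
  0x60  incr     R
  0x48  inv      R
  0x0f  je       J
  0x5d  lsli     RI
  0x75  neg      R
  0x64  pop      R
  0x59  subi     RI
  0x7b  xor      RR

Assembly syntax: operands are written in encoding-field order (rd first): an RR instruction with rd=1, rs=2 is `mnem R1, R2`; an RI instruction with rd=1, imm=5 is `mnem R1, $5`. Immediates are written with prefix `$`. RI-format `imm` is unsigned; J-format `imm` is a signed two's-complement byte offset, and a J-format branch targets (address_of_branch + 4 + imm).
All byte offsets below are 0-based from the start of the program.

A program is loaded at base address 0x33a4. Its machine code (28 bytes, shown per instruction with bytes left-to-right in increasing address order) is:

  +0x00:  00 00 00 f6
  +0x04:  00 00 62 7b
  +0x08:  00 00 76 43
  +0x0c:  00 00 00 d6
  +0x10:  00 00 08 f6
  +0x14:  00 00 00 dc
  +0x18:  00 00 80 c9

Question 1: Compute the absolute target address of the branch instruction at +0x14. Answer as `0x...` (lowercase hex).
off 0x14: read 00 00 00 dc as little → 0xdc000000
  opcode bits[31:25]=0x6e: bl/J
  [24:0] imm=0 = $0
  target = base 0x33a4 + off 0x14 + 4 + imm 0 = 0x33bc

0x33bc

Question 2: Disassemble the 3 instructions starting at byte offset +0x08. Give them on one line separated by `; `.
off 0x08: read 00 00 76 43 as little → 0x43760000
  top 7b → 0x21 → bor [RR]
  rd: (w>>21)&0xf=0xb → R11
  rs: (w>>17)&0xf=0xb → R11
off 0x0c: read 00 00 00 d6 as little → 0xd6000000
  top 7b → 0x6b → halt [N]
off 0x10: read 00 00 08 f6 as little → 0xf6080000
  top 7b → 0x7b → xor [RR]
  rd: (w>>21)&0xf=0x0 → R0
  rs: (w>>17)&0xf=0x4 → R4

bor R11, R11; halt; xor R0, R4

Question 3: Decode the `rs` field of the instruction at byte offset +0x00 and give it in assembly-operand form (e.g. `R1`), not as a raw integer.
R0

[00] 00 00 00 f6 → 0xf6000000
  top 7b → 0x7b → xor [RR]
  [24:21] rd=0 = R0
  [20:17] rs=0 = R0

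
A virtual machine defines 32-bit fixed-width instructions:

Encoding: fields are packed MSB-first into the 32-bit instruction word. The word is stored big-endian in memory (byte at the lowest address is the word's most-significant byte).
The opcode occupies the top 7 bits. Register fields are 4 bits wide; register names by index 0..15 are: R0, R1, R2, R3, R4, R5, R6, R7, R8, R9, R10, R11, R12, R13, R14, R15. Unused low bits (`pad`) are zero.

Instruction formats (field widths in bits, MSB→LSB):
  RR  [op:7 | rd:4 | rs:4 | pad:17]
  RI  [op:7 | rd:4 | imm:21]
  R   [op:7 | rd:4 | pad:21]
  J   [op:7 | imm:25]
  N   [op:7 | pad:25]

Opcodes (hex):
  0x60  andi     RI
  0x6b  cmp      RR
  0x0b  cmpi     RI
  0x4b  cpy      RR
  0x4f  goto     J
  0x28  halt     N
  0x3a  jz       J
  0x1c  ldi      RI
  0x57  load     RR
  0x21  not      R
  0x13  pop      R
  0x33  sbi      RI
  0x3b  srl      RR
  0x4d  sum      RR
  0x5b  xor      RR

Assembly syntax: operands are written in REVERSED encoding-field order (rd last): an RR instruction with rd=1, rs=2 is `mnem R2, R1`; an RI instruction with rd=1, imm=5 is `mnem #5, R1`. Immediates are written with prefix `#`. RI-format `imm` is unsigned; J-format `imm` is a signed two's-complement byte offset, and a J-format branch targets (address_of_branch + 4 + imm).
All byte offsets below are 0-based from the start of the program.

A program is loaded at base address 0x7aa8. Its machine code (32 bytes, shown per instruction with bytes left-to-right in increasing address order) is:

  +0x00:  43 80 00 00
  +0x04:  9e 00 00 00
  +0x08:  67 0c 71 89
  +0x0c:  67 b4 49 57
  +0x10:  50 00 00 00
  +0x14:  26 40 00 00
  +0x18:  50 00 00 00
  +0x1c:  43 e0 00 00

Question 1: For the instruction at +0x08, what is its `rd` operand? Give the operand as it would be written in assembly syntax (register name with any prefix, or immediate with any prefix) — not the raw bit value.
R8

off 0x08: read 67 0c 71 89 as big → 0x670c7189
  op=0x670c7189>>25=0x33 ⇒ sbi (RI)
  [24:21] rd=8 = R8
  [20:0] imm=815497 = #815497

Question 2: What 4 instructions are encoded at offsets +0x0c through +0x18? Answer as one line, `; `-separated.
sbi #1329495, R13; halt; pop R2; halt

off 0x0c: read 67 b4 49 57 as big → 0x67b44957
  top 7b → 0x33 → sbi [RI]
  [24:21] rd=13 = R13
  [20:0] imm=1329495 = #1329495
off 0x10: read 50 00 00 00 as big → 0x50000000
  top 7b → 0x28 → halt [N]
off 0x14: read 26 40 00 00 as big → 0x26400000
  top 7b → 0x13 → pop [R]
  [24:21] rd=2 = R2
off 0x18: read 50 00 00 00 as big → 0x50000000
  top 7b → 0x28 → halt [N]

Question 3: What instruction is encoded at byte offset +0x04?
goto #0

off 0x04: read 9e 00 00 00 as big → 0x9e000000
  op=0x9e000000>>25=0x4f ⇒ goto (J)
  imm@[24:0]=0x0 ⇒ #0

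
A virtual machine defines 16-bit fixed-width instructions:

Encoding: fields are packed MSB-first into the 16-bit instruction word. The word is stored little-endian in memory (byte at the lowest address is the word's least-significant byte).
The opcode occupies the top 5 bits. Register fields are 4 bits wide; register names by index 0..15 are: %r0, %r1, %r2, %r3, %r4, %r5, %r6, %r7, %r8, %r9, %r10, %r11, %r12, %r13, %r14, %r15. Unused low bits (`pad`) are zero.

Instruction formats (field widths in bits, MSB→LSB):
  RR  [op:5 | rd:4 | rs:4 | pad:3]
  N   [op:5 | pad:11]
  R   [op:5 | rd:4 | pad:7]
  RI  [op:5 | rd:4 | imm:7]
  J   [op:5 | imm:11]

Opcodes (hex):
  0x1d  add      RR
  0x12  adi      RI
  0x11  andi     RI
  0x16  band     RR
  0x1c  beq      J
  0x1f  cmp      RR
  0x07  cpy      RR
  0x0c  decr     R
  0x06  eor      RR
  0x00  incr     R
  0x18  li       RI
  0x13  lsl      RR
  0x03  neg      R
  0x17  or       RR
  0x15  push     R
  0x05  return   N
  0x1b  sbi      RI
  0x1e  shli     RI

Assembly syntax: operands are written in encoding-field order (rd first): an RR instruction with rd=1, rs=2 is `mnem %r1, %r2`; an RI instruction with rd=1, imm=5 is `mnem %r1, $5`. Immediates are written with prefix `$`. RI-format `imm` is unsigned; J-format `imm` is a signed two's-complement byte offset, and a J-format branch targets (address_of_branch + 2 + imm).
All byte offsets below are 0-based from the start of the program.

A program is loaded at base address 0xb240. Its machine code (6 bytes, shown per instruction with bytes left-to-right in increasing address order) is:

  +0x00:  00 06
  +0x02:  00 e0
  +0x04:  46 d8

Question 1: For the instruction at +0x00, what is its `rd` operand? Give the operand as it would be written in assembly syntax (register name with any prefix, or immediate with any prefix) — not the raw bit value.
%r12

@+00  little-endian(00 06) = 0x0600
  op=0x0600>>11=0x0 ⇒ incr (R)
  [10:7] rd=12 = %r12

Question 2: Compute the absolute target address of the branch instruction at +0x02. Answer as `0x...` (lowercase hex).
[02] 00 e0 → 0xe000
  top 5b → 0x1c → beq [J]
  imm@[10:0]=0x0 ⇒ $0
  target = base 0xb240 + off 0x02 + 2 + imm 0 = 0xb244

0xb244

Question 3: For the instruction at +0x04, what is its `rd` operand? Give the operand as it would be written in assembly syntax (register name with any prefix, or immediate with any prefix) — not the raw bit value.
%r0

+0x04: 46 d8 ⇒ word 0xd846 (little)
  opcode bits[15:11]=0x1b: sbi/RI
  rd: (w>>7)&0xf=0x0 → %r0
  imm: (w>>0)&0x7f=0x46 → $70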